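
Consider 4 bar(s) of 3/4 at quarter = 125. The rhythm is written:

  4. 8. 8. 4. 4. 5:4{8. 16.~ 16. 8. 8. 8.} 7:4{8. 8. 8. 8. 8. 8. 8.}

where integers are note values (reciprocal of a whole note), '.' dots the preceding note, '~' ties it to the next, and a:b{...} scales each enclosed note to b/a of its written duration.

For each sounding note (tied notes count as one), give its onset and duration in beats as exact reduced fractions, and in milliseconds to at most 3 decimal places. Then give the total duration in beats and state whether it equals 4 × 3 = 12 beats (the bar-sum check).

1) 0.0ms=0b +720.0ms=3/2b
2) 720.0ms=3/2b +360.0ms=3/4b
3) 1080.0ms=9/4b +360.0ms=3/4b
4) 1440.0ms=3b +720.0ms=3/2b
5) 2160.0ms=9/2b +720.0ms=3/2b
6) 2880.0ms=6b +288.0ms=3/5b
7) 3168.0ms=33/5b +288.0ms=3/5b
8) 3456.0ms=36/5b +288.0ms=3/5b
9) 3744.0ms=39/5b +288.0ms=3/5b
10) 4032.0ms=42/5b +288.0ms=3/5b
11) 4320.0ms=9b +205.714ms=3/7b
12) 4525.714ms=66/7b +205.714ms=3/7b
13) 4731.429ms=69/7b +205.714ms=3/7b
14) 4937.143ms=72/7b +205.714ms=3/7b
15) 5142.857ms=75/7b +205.714ms=3/7b
16) 5348.571ms=78/7b +205.714ms=3/7b
17) 5554.286ms=81/7b +205.714ms=3/7b
Σ=12b of 12 (125bpm 3/4) — PASS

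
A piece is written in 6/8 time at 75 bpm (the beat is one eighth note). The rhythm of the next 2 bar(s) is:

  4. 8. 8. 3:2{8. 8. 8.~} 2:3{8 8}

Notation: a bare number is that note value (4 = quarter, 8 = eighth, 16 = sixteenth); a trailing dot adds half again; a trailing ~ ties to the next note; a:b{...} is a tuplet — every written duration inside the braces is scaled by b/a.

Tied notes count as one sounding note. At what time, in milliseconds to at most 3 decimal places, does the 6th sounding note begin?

1. 0.0ms @ 0 + 2400.0ms (3)
2. 2400.0ms @ 3 + 1200.0ms (3/2)
3. 3600.0ms @ 9/2 + 1200.0ms (3/2)
4. 4800.0ms @ 6 + 800.0ms (1)
5. 5600.0ms @ 7 + 800.0ms (1)
6. 6400.0ms @ 8 + 2000.0ms (5/2)
7. 8400.0ms @ 21/2 + 1200.0ms (3/2)

note 6 onset = 8b = 6400.0ms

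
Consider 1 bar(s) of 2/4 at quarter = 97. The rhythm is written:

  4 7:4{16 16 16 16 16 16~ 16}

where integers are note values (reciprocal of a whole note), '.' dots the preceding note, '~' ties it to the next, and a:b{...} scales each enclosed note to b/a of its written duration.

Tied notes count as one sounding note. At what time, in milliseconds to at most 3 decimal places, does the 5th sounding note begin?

1. 0.0ms @ 0 + 618.557ms (1)
2. 618.557ms @ 1 + 88.365ms (1/7)
3. 706.922ms @ 8/7 + 88.365ms (1/7)
4. 795.287ms @ 9/7 + 88.365ms (1/7)
5. 883.652ms @ 10/7 + 88.365ms (1/7)
6. 972.018ms @ 11/7 + 88.365ms (1/7)
7. 1060.383ms @ 12/7 + 176.73ms (2/7)

note 5 onset = 10/7b = 883.652ms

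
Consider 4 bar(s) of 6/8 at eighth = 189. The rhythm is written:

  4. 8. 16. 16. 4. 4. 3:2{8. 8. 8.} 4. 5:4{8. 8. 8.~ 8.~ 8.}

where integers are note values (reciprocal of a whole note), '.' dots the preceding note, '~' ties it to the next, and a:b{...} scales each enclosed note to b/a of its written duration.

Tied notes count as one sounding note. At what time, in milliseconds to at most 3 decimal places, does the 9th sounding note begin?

note 9 onset = 14b = 4444.444ms

1. 0.0ms @ 0 + 952.381ms (3)
2. 952.381ms @ 3 + 476.19ms (3/2)
3. 1428.571ms @ 9/2 + 238.095ms (3/4)
4. 1666.667ms @ 21/4 + 238.095ms (3/4)
5. 1904.762ms @ 6 + 952.381ms (3)
6. 2857.143ms @ 9 + 952.381ms (3)
7. 3809.524ms @ 12 + 317.46ms (1)
8. 4126.984ms @ 13 + 317.46ms (1)
9. 4444.444ms @ 14 + 317.46ms (1)
10. 4761.905ms @ 15 + 952.381ms (3)
11. 5714.286ms @ 18 + 380.952ms (6/5)
12. 6095.238ms @ 96/5 + 380.952ms (6/5)
13. 6476.19ms @ 102/5 + 1142.857ms (18/5)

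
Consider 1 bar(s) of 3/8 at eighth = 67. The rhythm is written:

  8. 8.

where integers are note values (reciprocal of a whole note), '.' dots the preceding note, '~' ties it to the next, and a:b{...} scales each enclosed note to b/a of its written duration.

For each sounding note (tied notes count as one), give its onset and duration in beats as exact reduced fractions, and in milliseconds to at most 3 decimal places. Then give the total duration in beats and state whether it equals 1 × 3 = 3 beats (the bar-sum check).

1) 0.0ms=0b +1343.284ms=3/2b
2) 1343.284ms=3/2b +1343.284ms=3/2b
Σ=3b of 3 (67bpm 3/8) — PASS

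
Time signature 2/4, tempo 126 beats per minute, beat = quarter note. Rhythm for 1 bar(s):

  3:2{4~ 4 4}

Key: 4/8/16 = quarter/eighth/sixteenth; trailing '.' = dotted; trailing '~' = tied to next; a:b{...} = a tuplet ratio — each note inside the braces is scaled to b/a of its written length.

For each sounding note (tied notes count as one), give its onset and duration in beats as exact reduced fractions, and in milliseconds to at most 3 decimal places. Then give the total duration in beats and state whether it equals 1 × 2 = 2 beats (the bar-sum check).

1) 0.0ms=0b +634.921ms=4/3b
2) 634.921ms=4/3b +317.46ms=2/3b
Σ=2b of 2 (126bpm 2/4) — PASS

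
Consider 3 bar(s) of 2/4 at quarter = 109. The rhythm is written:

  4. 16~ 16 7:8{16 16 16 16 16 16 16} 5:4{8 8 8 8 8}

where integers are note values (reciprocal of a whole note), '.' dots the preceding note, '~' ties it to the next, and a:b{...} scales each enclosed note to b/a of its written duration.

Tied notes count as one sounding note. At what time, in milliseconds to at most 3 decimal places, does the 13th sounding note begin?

1. 0.0ms @ 0 + 825.688ms (3/2)
2. 825.688ms @ 3/2 + 275.229ms (1/2)
3. 1100.917ms @ 2 + 157.274ms (2/7)
4. 1258.191ms @ 16/7 + 157.274ms (2/7)
5. 1415.465ms @ 18/7 + 157.274ms (2/7)
6. 1572.739ms @ 20/7 + 157.274ms (2/7)
7. 1730.013ms @ 22/7 + 157.274ms (2/7)
8. 1887.287ms @ 24/7 + 157.274ms (2/7)
9. 2044.561ms @ 26/7 + 157.274ms (2/7)
10. 2201.835ms @ 4 + 220.183ms (2/5)
11. 2422.018ms @ 22/5 + 220.183ms (2/5)
12. 2642.202ms @ 24/5 + 220.183ms (2/5)
13. 2862.385ms @ 26/5 + 220.183ms (2/5)
14. 3082.569ms @ 28/5 + 220.183ms (2/5)

note 13 onset = 26/5b = 2862.385ms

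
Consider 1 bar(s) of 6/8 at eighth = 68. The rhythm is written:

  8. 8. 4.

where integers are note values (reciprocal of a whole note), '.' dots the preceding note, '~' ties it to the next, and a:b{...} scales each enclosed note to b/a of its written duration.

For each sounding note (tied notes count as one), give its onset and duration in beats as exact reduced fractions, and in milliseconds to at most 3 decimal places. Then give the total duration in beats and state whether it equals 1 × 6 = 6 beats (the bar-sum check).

1) 0.0ms=0b +1323.529ms=3/2b
2) 1323.529ms=3/2b +1323.529ms=3/2b
3) 2647.059ms=3b +2647.059ms=3b
Σ=6b of 6 (68bpm 6/8) — PASS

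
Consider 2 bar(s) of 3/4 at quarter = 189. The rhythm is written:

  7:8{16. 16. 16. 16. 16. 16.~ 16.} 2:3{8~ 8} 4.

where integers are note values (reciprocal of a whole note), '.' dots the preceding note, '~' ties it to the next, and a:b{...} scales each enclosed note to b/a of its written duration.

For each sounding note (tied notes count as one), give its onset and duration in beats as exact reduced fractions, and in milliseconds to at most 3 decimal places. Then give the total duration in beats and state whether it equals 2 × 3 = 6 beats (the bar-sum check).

1) 0.0ms=0b +136.054ms=3/7b
2) 136.054ms=3/7b +136.054ms=3/7b
3) 272.109ms=6/7b +136.054ms=3/7b
4) 408.163ms=9/7b +136.054ms=3/7b
5) 544.218ms=12/7b +136.054ms=3/7b
6) 680.272ms=15/7b +272.109ms=6/7b
7) 952.381ms=3b +476.19ms=3/2b
8) 1428.571ms=9/2b +476.19ms=3/2b
Σ=6b of 6 (189bpm 3/4) — PASS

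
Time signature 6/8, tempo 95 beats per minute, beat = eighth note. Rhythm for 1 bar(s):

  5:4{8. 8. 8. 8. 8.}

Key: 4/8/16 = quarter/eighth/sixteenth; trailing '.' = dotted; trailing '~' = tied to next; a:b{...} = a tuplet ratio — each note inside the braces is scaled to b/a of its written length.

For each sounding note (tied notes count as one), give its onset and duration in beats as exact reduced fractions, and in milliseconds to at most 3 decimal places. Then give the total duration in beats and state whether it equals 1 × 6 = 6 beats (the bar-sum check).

1) 0.0ms=0b +757.895ms=6/5b
2) 757.895ms=6/5b +757.895ms=6/5b
3) 1515.789ms=12/5b +757.895ms=6/5b
4) 2273.684ms=18/5b +757.895ms=6/5b
5) 3031.579ms=24/5b +757.895ms=6/5b
Σ=6b of 6 (95bpm 6/8) — PASS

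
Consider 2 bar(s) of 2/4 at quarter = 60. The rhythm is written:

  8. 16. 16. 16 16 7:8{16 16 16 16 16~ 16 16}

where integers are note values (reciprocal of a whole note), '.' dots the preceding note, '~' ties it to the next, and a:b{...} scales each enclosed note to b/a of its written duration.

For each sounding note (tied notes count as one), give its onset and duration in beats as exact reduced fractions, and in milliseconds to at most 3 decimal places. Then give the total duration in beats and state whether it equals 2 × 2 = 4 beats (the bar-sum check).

1) 0.0ms=0b +750.0ms=3/4b
2) 750.0ms=3/4b +375.0ms=3/8b
3) 1125.0ms=9/8b +375.0ms=3/8b
4) 1500.0ms=3/2b +250.0ms=1/4b
5) 1750.0ms=7/4b +250.0ms=1/4b
6) 2000.0ms=2b +285.714ms=2/7b
7) 2285.714ms=16/7b +285.714ms=2/7b
8) 2571.429ms=18/7b +285.714ms=2/7b
9) 2857.143ms=20/7b +285.714ms=2/7b
10) 3142.857ms=22/7b +571.429ms=4/7b
11) 3714.286ms=26/7b +285.714ms=2/7b
Σ=4b of 4 (60bpm 2/4) — PASS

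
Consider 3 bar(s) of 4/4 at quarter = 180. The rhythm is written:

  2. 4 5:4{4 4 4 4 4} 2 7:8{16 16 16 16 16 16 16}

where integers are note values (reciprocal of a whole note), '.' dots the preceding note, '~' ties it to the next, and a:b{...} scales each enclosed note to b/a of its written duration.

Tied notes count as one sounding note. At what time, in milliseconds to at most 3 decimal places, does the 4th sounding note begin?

1. 0.0ms @ 0 + 1000.0ms (3)
2. 1000.0ms @ 3 + 333.333ms (1)
3. 1333.333ms @ 4 + 266.667ms (4/5)
4. 1600.0ms @ 24/5 + 266.667ms (4/5)
5. 1866.667ms @ 28/5 + 266.667ms (4/5)
6. 2133.333ms @ 32/5 + 266.667ms (4/5)
7. 2400.0ms @ 36/5 + 266.667ms (4/5)
8. 2666.667ms @ 8 + 666.667ms (2)
9. 3333.333ms @ 10 + 95.238ms (2/7)
10. 3428.571ms @ 72/7 + 95.238ms (2/7)
11. 3523.81ms @ 74/7 + 95.238ms (2/7)
12. 3619.048ms @ 76/7 + 95.238ms (2/7)
13. 3714.286ms @ 78/7 + 95.238ms (2/7)
14. 3809.524ms @ 80/7 + 95.238ms (2/7)
15. 3904.762ms @ 82/7 + 95.238ms (2/7)

note 4 onset = 24/5b = 1600.0ms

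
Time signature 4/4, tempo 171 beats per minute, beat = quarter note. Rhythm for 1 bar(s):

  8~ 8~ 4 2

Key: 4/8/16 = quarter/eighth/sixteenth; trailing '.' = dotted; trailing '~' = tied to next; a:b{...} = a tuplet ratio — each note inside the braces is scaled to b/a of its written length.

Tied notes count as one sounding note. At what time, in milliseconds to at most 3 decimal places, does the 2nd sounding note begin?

1. 0.0ms @ 0 + 701.754ms (2)
2. 701.754ms @ 2 + 701.754ms (2)

note 2 onset = 2b = 701.754ms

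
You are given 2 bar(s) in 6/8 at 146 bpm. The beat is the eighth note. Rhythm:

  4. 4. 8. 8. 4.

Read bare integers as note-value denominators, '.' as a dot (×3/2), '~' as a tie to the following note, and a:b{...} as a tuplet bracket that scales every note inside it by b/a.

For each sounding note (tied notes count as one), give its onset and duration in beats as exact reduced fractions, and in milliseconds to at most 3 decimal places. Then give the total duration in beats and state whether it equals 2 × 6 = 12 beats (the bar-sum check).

1) 0.0ms=0b +1232.877ms=3b
2) 1232.877ms=3b +1232.877ms=3b
3) 2465.753ms=6b +616.438ms=3/2b
4) 3082.192ms=15/2b +616.438ms=3/2b
5) 3698.63ms=9b +1232.877ms=3b
Σ=12b of 12 (146bpm 6/8) — PASS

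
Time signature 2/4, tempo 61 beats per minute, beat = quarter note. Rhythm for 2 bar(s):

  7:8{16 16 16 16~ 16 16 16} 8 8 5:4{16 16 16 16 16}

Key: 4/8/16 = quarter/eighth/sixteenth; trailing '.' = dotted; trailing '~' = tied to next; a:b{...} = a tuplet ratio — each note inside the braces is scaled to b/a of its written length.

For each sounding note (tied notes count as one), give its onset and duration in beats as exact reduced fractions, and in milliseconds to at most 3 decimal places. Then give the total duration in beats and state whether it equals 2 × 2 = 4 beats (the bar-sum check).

1) 0.0ms=0b +281.03ms=2/7b
2) 281.03ms=2/7b +281.03ms=2/7b
3) 562.061ms=4/7b +281.03ms=2/7b
4) 843.091ms=6/7b +562.061ms=4/7b
5) 1405.152ms=10/7b +281.03ms=2/7b
6) 1686.183ms=12/7b +281.03ms=2/7b
7) 1967.213ms=2b +491.803ms=1/2b
8) 2459.016ms=5/2b +491.803ms=1/2b
9) 2950.82ms=3b +196.721ms=1/5b
10) 3147.541ms=16/5b +196.721ms=1/5b
11) 3344.262ms=17/5b +196.721ms=1/5b
12) 3540.984ms=18/5b +196.721ms=1/5b
13) 3737.705ms=19/5b +196.721ms=1/5b
Σ=4b of 4 (61bpm 2/4) — PASS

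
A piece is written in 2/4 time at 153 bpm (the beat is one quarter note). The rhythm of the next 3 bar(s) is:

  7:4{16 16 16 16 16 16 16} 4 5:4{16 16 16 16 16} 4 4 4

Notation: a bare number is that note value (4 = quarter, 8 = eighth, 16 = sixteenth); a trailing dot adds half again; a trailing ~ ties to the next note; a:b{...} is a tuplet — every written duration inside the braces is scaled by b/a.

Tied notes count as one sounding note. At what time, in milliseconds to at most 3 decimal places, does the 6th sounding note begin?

1. 0.0ms @ 0 + 56.022ms (1/7)
2. 56.022ms @ 1/7 + 56.022ms (1/7)
3. 112.045ms @ 2/7 + 56.022ms (1/7)
4. 168.067ms @ 3/7 + 56.022ms (1/7)
5. 224.09ms @ 4/7 + 56.022ms (1/7)
6. 280.112ms @ 5/7 + 56.022ms (1/7)
7. 336.134ms @ 6/7 + 56.022ms (1/7)
8. 392.157ms @ 1 + 392.157ms (1)
9. 784.314ms @ 2 + 78.431ms (1/5)
10. 862.745ms @ 11/5 + 78.431ms (1/5)
11. 941.176ms @ 12/5 + 78.431ms (1/5)
12. 1019.608ms @ 13/5 + 78.431ms (1/5)
13. 1098.039ms @ 14/5 + 78.431ms (1/5)
14. 1176.471ms @ 3 + 392.157ms (1)
15. 1568.627ms @ 4 + 392.157ms (1)
16. 1960.784ms @ 5 + 392.157ms (1)

note 6 onset = 5/7b = 280.112ms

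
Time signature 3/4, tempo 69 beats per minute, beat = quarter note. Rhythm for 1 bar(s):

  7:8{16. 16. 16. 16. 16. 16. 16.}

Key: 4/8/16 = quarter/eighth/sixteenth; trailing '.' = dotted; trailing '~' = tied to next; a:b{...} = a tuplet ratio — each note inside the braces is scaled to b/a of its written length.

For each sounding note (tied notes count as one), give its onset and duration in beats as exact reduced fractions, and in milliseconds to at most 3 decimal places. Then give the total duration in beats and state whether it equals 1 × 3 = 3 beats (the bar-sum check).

1) 0.0ms=0b +372.671ms=3/7b
2) 372.671ms=3/7b +372.671ms=3/7b
3) 745.342ms=6/7b +372.671ms=3/7b
4) 1118.012ms=9/7b +372.671ms=3/7b
5) 1490.683ms=12/7b +372.671ms=3/7b
6) 1863.354ms=15/7b +372.671ms=3/7b
7) 2236.025ms=18/7b +372.671ms=3/7b
Σ=3b of 3 (69bpm 3/4) — PASS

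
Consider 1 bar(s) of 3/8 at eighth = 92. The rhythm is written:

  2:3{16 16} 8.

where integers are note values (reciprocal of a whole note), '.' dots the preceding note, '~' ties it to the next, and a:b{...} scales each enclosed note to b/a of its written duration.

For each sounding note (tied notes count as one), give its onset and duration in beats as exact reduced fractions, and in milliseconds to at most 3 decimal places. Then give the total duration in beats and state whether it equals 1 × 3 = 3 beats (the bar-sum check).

1) 0.0ms=0b +489.13ms=3/4b
2) 489.13ms=3/4b +489.13ms=3/4b
3) 978.261ms=3/2b +978.261ms=3/2b
Σ=3b of 3 (92bpm 3/8) — PASS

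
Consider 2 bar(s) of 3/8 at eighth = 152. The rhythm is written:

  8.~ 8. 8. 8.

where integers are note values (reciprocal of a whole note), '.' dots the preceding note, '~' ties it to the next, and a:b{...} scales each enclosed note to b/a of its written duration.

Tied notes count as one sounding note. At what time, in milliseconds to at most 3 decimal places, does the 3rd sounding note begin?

1. 0.0ms @ 0 + 1184.211ms (3)
2. 1184.211ms @ 3 + 592.105ms (3/2)
3. 1776.316ms @ 9/2 + 592.105ms (3/2)

note 3 onset = 9/2b = 1776.316ms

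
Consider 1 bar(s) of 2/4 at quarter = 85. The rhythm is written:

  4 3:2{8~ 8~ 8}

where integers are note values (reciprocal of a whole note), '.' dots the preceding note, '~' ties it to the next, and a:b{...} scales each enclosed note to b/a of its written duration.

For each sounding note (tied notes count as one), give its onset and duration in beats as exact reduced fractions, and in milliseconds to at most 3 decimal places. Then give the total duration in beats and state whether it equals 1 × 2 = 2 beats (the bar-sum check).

1) 0.0ms=0b +705.882ms=1b
2) 705.882ms=1b +705.882ms=1b
Σ=2b of 2 (85bpm 2/4) — PASS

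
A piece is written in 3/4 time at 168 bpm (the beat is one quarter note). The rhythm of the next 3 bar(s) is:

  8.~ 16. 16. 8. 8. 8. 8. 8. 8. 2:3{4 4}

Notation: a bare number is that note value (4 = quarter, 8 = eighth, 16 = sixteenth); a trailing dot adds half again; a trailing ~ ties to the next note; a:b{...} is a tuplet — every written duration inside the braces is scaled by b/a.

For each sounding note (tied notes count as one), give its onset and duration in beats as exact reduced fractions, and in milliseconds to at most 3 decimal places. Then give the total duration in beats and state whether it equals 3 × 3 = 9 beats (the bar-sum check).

1) 0.0ms=0b +401.786ms=9/8b
2) 401.786ms=9/8b +133.929ms=3/8b
3) 535.714ms=3/2b +267.857ms=3/4b
4) 803.571ms=9/4b +267.857ms=3/4b
5) 1071.429ms=3b +267.857ms=3/4b
6) 1339.286ms=15/4b +267.857ms=3/4b
7) 1607.143ms=9/2b +267.857ms=3/4b
8) 1875.0ms=21/4b +267.857ms=3/4b
9) 2142.857ms=6b +535.714ms=3/2b
10) 2678.571ms=15/2b +535.714ms=3/2b
Σ=9b of 9 (168bpm 3/4) — PASS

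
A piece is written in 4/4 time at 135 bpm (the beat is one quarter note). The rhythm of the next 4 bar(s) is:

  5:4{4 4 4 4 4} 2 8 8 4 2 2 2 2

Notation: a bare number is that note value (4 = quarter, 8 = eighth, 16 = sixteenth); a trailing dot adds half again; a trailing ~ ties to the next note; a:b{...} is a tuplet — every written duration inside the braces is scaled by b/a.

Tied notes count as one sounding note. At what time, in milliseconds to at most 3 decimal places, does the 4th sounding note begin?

1. 0.0ms @ 0 + 355.556ms (4/5)
2. 355.556ms @ 4/5 + 355.556ms (4/5)
3. 711.111ms @ 8/5 + 355.556ms (4/5)
4. 1066.667ms @ 12/5 + 355.556ms (4/5)
5. 1422.222ms @ 16/5 + 355.556ms (4/5)
6. 1777.778ms @ 4 + 888.889ms (2)
7. 2666.667ms @ 6 + 222.222ms (1/2)
8. 2888.889ms @ 13/2 + 222.222ms (1/2)
9. 3111.111ms @ 7 + 444.444ms (1)
10. 3555.556ms @ 8 + 888.889ms (2)
11. 4444.444ms @ 10 + 888.889ms (2)
12. 5333.333ms @ 12 + 888.889ms (2)
13. 6222.222ms @ 14 + 888.889ms (2)

note 4 onset = 12/5b = 1066.667ms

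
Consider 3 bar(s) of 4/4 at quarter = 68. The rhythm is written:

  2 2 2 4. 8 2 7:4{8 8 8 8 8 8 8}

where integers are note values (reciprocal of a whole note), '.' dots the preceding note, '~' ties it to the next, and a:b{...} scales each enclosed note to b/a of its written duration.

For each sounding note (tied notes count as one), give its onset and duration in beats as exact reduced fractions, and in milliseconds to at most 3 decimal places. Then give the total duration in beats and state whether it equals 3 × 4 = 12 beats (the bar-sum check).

1) 0.0ms=0b +1764.706ms=2b
2) 1764.706ms=2b +1764.706ms=2b
3) 3529.412ms=4b +1764.706ms=2b
4) 5294.118ms=6b +1323.529ms=3/2b
5) 6617.647ms=15/2b +441.176ms=1/2b
6) 7058.824ms=8b +1764.706ms=2b
7) 8823.529ms=10b +252.101ms=2/7b
8) 9075.63ms=72/7b +252.101ms=2/7b
9) 9327.731ms=74/7b +252.101ms=2/7b
10) 9579.832ms=76/7b +252.101ms=2/7b
11) 9831.933ms=78/7b +252.101ms=2/7b
12) 10084.034ms=80/7b +252.101ms=2/7b
13) 10336.134ms=82/7b +252.101ms=2/7b
Σ=12b of 12 (68bpm 4/4) — PASS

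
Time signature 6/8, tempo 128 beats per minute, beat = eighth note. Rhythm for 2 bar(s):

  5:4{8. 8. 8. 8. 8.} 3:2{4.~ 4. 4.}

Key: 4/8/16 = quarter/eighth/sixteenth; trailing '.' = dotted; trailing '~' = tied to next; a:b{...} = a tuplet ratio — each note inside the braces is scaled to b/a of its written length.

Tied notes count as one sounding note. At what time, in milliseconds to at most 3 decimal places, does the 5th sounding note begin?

note 5 onset = 24/5b = 2250.0ms

1. 0.0ms @ 0 + 562.5ms (6/5)
2. 562.5ms @ 6/5 + 562.5ms (6/5)
3. 1125.0ms @ 12/5 + 562.5ms (6/5)
4. 1687.5ms @ 18/5 + 562.5ms (6/5)
5. 2250.0ms @ 24/5 + 562.5ms (6/5)
6. 2812.5ms @ 6 + 1875.0ms (4)
7. 4687.5ms @ 10 + 937.5ms (2)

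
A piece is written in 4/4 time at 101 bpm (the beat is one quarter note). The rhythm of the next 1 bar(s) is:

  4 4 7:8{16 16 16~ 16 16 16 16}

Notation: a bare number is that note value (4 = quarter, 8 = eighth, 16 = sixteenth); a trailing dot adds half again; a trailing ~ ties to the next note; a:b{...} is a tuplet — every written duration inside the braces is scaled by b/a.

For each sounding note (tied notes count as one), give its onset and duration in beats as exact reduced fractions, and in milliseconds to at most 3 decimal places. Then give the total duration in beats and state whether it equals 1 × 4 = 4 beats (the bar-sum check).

1) 0.0ms=0b +594.059ms=1b
2) 594.059ms=1b +594.059ms=1b
3) 1188.119ms=2b +169.731ms=2/7b
4) 1357.85ms=16/7b +169.731ms=2/7b
5) 1527.581ms=18/7b +339.463ms=4/7b
6) 1867.044ms=22/7b +169.731ms=2/7b
7) 2036.775ms=24/7b +169.731ms=2/7b
8) 2206.506ms=26/7b +169.731ms=2/7b
Σ=4b of 4 (101bpm 4/4) — PASS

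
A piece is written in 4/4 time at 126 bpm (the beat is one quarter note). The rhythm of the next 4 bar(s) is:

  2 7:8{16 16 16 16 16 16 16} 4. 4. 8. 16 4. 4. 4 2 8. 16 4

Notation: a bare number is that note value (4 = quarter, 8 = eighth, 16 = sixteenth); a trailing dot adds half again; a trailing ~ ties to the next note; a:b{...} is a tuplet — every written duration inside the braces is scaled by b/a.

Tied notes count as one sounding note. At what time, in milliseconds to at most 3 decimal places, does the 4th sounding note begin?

1. 0.0ms @ 0 + 952.381ms (2)
2. 952.381ms @ 2 + 136.054ms (2/7)
3. 1088.435ms @ 16/7 + 136.054ms (2/7)
4. 1224.49ms @ 18/7 + 136.054ms (2/7)
5. 1360.544ms @ 20/7 + 136.054ms (2/7)
6. 1496.599ms @ 22/7 + 136.054ms (2/7)
7. 1632.653ms @ 24/7 + 136.054ms (2/7)
8. 1768.707ms @ 26/7 + 136.054ms (2/7)
9. 1904.762ms @ 4 + 714.286ms (3/2)
10. 2619.048ms @ 11/2 + 714.286ms (3/2)
11. 3333.333ms @ 7 + 357.143ms (3/4)
12. 3690.476ms @ 31/4 + 119.048ms (1/4)
13. 3809.524ms @ 8 + 714.286ms (3/2)
14. 4523.81ms @ 19/2 + 714.286ms (3/2)
15. 5238.095ms @ 11 + 476.19ms (1)
16. 5714.286ms @ 12 + 952.381ms (2)
17. 6666.667ms @ 14 + 357.143ms (3/4)
18. 7023.81ms @ 59/4 + 119.048ms (1/4)
19. 7142.857ms @ 15 + 476.19ms (1)

note 4 onset = 18/7b = 1224.49ms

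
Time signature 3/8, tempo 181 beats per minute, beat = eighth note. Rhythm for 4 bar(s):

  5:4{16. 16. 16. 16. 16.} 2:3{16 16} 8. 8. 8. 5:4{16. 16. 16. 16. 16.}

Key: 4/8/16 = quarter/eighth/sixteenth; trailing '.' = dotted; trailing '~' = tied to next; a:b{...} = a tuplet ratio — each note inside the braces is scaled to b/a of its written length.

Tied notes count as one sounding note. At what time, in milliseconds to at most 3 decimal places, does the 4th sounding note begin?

1. 0.0ms @ 0 + 198.895ms (3/5)
2. 198.895ms @ 3/5 + 198.895ms (3/5)
3. 397.79ms @ 6/5 + 198.895ms (3/5)
4. 596.685ms @ 9/5 + 198.895ms (3/5)
5. 795.58ms @ 12/5 + 198.895ms (3/5)
6. 994.475ms @ 3 + 248.619ms (3/4)
7. 1243.094ms @ 15/4 + 248.619ms (3/4)
8. 1491.713ms @ 9/2 + 497.238ms (3/2)
9. 1988.95ms @ 6 + 497.238ms (3/2)
10. 2486.188ms @ 15/2 + 497.238ms (3/2)
11. 2983.425ms @ 9 + 198.895ms (3/5)
12. 3182.32ms @ 48/5 + 198.895ms (3/5)
13. 3381.215ms @ 51/5 + 198.895ms (3/5)
14. 3580.11ms @ 54/5 + 198.895ms (3/5)
15. 3779.006ms @ 57/5 + 198.895ms (3/5)

note 4 onset = 9/5b = 596.685ms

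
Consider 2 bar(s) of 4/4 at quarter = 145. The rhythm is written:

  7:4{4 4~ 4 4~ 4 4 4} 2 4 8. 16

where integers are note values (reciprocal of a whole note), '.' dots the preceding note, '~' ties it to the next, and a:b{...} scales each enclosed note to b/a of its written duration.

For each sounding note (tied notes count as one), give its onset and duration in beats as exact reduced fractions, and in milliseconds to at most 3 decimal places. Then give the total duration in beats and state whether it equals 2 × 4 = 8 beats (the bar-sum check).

1) 0.0ms=0b +236.453ms=4/7b
2) 236.453ms=4/7b +472.906ms=8/7b
3) 709.36ms=12/7b +472.906ms=8/7b
4) 1182.266ms=20/7b +236.453ms=4/7b
5) 1418.719ms=24/7b +236.453ms=4/7b
6) 1655.172ms=4b +827.586ms=2b
7) 2482.759ms=6b +413.793ms=1b
8) 2896.552ms=7b +310.345ms=3/4b
9) 3206.897ms=31/4b +103.448ms=1/4b
Σ=8b of 8 (145bpm 4/4) — PASS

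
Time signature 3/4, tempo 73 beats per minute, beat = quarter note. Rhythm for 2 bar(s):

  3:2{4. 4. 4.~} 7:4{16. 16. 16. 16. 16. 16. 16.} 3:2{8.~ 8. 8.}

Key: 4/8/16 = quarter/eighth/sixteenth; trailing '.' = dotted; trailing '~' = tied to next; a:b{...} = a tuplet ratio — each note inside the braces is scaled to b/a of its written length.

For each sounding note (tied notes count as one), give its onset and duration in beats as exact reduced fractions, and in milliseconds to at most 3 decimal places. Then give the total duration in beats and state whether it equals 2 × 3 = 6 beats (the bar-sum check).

1) 0.0ms=0b +821.918ms=1b
2) 821.918ms=1b +821.918ms=1b
3) 1643.836ms=2b +998.043ms=17/14b
4) 2641.879ms=45/14b +176.125ms=3/14b
5) 2818.004ms=24/7b +176.125ms=3/14b
6) 2994.129ms=51/14b +176.125ms=3/14b
7) 3170.254ms=27/7b +176.125ms=3/14b
8) 3346.38ms=57/14b +176.125ms=3/14b
9) 3522.505ms=30/7b +176.125ms=3/14b
10) 3698.63ms=9/2b +821.918ms=1b
11) 4520.548ms=11/2b +410.959ms=1/2b
Σ=6b of 6 (73bpm 3/4) — PASS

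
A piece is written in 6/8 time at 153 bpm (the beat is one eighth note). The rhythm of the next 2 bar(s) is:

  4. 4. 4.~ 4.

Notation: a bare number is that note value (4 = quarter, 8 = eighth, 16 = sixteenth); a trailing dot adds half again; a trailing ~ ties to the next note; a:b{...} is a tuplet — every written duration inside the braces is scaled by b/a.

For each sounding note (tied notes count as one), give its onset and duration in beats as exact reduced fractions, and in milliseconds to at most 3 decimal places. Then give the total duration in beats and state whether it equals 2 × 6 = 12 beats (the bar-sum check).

1) 0.0ms=0b +1176.471ms=3b
2) 1176.471ms=3b +1176.471ms=3b
3) 2352.941ms=6b +2352.941ms=6b
Σ=12b of 12 (153bpm 6/8) — PASS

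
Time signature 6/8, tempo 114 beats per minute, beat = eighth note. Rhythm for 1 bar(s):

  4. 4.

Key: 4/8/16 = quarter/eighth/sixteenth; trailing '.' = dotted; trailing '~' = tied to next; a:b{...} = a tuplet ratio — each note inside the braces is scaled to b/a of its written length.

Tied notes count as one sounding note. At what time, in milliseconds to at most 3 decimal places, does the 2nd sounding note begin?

note 2 onset = 3b = 1578.947ms

1. 0.0ms @ 0 + 1578.947ms (3)
2. 1578.947ms @ 3 + 1578.947ms (3)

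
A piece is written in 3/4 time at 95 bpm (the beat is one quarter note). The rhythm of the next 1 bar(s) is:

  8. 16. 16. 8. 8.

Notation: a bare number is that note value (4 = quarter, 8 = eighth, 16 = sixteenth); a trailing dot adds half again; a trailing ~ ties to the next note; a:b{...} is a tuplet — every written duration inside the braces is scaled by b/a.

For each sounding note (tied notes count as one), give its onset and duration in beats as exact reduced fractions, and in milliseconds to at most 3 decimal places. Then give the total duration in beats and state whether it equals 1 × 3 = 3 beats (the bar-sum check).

1) 0.0ms=0b +473.684ms=3/4b
2) 473.684ms=3/4b +236.842ms=3/8b
3) 710.526ms=9/8b +236.842ms=3/8b
4) 947.368ms=3/2b +473.684ms=3/4b
5) 1421.053ms=9/4b +473.684ms=3/4b
Σ=3b of 3 (95bpm 3/4) — PASS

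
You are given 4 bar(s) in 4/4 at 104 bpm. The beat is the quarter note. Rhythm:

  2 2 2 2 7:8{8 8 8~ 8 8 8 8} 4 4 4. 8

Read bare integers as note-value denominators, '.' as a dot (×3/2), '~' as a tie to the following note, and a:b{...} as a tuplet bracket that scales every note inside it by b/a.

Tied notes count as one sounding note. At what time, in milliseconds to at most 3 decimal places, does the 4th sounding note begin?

note 4 onset = 6b = 3461.538ms

1. 0.0ms @ 0 + 1153.846ms (2)
2. 1153.846ms @ 2 + 1153.846ms (2)
3. 2307.692ms @ 4 + 1153.846ms (2)
4. 3461.538ms @ 6 + 1153.846ms (2)
5. 4615.385ms @ 8 + 329.67ms (4/7)
6. 4945.055ms @ 60/7 + 329.67ms (4/7)
7. 5274.725ms @ 64/7 + 659.341ms (8/7)
8. 5934.066ms @ 72/7 + 329.67ms (4/7)
9. 6263.736ms @ 76/7 + 329.67ms (4/7)
10. 6593.407ms @ 80/7 + 329.67ms (4/7)
11. 6923.077ms @ 12 + 576.923ms (1)
12. 7500.0ms @ 13 + 576.923ms (1)
13. 8076.923ms @ 14 + 865.385ms (3/2)
14. 8942.308ms @ 31/2 + 288.462ms (1/2)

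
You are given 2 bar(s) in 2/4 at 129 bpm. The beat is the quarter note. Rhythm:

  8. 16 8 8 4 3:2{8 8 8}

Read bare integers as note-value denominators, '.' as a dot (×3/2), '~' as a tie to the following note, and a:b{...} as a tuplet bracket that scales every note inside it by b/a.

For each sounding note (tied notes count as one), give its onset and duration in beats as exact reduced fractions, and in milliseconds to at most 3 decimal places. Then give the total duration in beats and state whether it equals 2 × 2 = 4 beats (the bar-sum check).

1) 0.0ms=0b +348.837ms=3/4b
2) 348.837ms=3/4b +116.279ms=1/4b
3) 465.116ms=1b +232.558ms=1/2b
4) 697.674ms=3/2b +232.558ms=1/2b
5) 930.233ms=2b +465.116ms=1b
6) 1395.349ms=3b +155.039ms=1/3b
7) 1550.388ms=10/3b +155.039ms=1/3b
8) 1705.426ms=11/3b +155.039ms=1/3b
Σ=4b of 4 (129bpm 2/4) — PASS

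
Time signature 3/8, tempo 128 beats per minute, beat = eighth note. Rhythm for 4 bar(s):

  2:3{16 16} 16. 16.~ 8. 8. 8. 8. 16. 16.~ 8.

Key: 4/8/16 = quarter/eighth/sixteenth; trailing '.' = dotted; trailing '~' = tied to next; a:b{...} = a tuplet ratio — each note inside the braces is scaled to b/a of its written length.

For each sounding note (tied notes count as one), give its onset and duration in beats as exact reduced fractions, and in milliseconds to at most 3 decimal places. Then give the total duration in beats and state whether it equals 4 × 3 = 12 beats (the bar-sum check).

1) 0.0ms=0b +351.562ms=3/4b
2) 351.562ms=3/4b +351.562ms=3/4b
3) 703.125ms=3/2b +351.562ms=3/4b
4) 1054.688ms=9/4b +1054.688ms=9/4b
5) 2109.375ms=9/2b +703.125ms=3/2b
6) 2812.5ms=6b +703.125ms=3/2b
7) 3515.625ms=15/2b +703.125ms=3/2b
8) 4218.75ms=9b +351.562ms=3/4b
9) 4570.312ms=39/4b +1054.688ms=9/4b
Σ=12b of 12 (128bpm 3/8) — PASS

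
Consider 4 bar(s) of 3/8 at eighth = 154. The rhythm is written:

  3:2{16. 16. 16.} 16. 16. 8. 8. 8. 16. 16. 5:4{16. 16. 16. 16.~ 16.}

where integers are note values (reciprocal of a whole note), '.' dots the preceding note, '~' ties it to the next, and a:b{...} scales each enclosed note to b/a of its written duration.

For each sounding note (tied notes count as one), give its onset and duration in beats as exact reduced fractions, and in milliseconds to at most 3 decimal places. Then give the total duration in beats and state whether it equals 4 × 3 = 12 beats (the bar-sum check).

1) 0.0ms=0b +194.805ms=1/2b
2) 194.805ms=1/2b +194.805ms=1/2b
3) 389.61ms=1b +194.805ms=1/2b
4) 584.416ms=3/2b +292.208ms=3/4b
5) 876.623ms=9/4b +292.208ms=3/4b
6) 1168.831ms=3b +584.416ms=3/2b
7) 1753.247ms=9/2b +584.416ms=3/2b
8) 2337.662ms=6b +584.416ms=3/2b
9) 2922.078ms=15/2b +292.208ms=3/4b
10) 3214.286ms=33/4b +292.208ms=3/4b
11) 3506.494ms=9b +233.766ms=3/5b
12) 3740.26ms=48/5b +233.766ms=3/5b
13) 3974.026ms=51/5b +233.766ms=3/5b
14) 4207.792ms=54/5b +467.532ms=6/5b
Σ=12b of 12 (154bpm 3/8) — PASS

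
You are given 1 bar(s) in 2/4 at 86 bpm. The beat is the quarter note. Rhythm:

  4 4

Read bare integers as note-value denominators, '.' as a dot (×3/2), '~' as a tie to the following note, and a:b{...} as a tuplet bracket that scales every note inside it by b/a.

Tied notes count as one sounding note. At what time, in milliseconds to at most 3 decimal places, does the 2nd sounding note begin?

note 2 onset = 1b = 697.674ms

1. 0.0ms @ 0 + 697.674ms (1)
2. 697.674ms @ 1 + 697.674ms (1)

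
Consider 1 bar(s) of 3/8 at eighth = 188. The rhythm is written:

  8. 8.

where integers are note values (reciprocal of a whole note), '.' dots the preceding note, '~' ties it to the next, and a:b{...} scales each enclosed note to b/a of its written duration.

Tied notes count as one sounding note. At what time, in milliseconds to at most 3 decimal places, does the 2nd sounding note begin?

1. 0.0ms @ 0 + 478.723ms (3/2)
2. 478.723ms @ 3/2 + 478.723ms (3/2)

note 2 onset = 3/2b = 478.723ms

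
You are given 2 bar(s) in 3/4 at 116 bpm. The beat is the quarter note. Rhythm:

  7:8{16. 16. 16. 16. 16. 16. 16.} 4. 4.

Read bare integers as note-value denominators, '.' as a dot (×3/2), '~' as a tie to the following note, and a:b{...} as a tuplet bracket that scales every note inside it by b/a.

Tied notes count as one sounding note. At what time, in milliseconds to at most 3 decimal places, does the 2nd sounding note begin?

1. 0.0ms @ 0 + 221.675ms (3/7)
2. 221.675ms @ 3/7 + 221.675ms (3/7)
3. 443.35ms @ 6/7 + 221.675ms (3/7)
4. 665.025ms @ 9/7 + 221.675ms (3/7)
5. 886.7ms @ 12/7 + 221.675ms (3/7)
6. 1108.374ms @ 15/7 + 221.675ms (3/7)
7. 1330.049ms @ 18/7 + 221.675ms (3/7)
8. 1551.724ms @ 3 + 775.862ms (3/2)
9. 2327.586ms @ 9/2 + 775.862ms (3/2)

note 2 onset = 3/7b = 221.675ms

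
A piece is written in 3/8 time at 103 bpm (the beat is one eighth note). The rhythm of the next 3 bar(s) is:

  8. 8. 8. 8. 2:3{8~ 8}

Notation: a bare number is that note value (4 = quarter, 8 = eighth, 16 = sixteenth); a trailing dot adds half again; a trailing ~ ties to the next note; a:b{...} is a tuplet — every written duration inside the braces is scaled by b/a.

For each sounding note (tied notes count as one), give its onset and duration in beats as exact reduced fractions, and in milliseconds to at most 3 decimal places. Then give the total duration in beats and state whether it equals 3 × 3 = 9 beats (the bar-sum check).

1) 0.0ms=0b +873.786ms=3/2b
2) 873.786ms=3/2b +873.786ms=3/2b
3) 1747.573ms=3b +873.786ms=3/2b
4) 2621.359ms=9/2b +873.786ms=3/2b
5) 3495.146ms=6b +1747.573ms=3b
Σ=9b of 9 (103bpm 3/8) — PASS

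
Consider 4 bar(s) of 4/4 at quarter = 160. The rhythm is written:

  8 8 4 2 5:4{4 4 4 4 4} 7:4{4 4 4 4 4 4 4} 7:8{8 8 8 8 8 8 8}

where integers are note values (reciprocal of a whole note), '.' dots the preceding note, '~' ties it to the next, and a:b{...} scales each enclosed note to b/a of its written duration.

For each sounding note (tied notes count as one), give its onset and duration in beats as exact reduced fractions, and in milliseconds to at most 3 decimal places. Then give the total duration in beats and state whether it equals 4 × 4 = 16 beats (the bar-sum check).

1) 0.0ms=0b +187.5ms=1/2b
2) 187.5ms=1/2b +187.5ms=1/2b
3) 375.0ms=1b +375.0ms=1b
4) 750.0ms=2b +750.0ms=2b
5) 1500.0ms=4b +300.0ms=4/5b
6) 1800.0ms=24/5b +300.0ms=4/5b
7) 2100.0ms=28/5b +300.0ms=4/5b
8) 2400.0ms=32/5b +300.0ms=4/5b
9) 2700.0ms=36/5b +300.0ms=4/5b
10) 3000.0ms=8b +214.286ms=4/7b
11) 3214.286ms=60/7b +214.286ms=4/7b
12) 3428.571ms=64/7b +214.286ms=4/7b
13) 3642.857ms=68/7b +214.286ms=4/7b
14) 3857.143ms=72/7b +214.286ms=4/7b
15) 4071.429ms=76/7b +214.286ms=4/7b
16) 4285.714ms=80/7b +214.286ms=4/7b
17) 4500.0ms=12b +214.286ms=4/7b
18) 4714.286ms=88/7b +214.286ms=4/7b
19) 4928.571ms=92/7b +214.286ms=4/7b
20) 5142.857ms=96/7b +214.286ms=4/7b
21) 5357.143ms=100/7b +214.286ms=4/7b
22) 5571.429ms=104/7b +214.286ms=4/7b
23) 5785.714ms=108/7b +214.286ms=4/7b
Σ=16b of 16 (160bpm 4/4) — PASS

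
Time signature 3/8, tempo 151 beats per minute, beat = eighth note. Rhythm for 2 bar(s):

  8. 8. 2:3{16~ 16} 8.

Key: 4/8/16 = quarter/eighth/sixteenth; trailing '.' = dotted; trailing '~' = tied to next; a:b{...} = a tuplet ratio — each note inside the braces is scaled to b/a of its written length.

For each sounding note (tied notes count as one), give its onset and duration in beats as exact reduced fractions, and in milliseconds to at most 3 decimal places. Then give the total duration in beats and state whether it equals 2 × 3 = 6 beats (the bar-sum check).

1) 0.0ms=0b +596.026ms=3/2b
2) 596.026ms=3/2b +596.026ms=3/2b
3) 1192.053ms=3b +596.026ms=3/2b
4) 1788.079ms=9/2b +596.026ms=3/2b
Σ=6b of 6 (151bpm 3/8) — PASS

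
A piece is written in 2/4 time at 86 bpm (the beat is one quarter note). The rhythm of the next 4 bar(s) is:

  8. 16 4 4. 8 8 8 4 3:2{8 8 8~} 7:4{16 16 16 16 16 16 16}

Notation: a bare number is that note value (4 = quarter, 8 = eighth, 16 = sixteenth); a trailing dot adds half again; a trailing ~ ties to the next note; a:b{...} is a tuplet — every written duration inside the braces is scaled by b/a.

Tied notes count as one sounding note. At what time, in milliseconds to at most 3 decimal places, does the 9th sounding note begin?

1. 0.0ms @ 0 + 523.256ms (3/4)
2. 523.256ms @ 3/4 + 174.419ms (1/4)
3. 697.674ms @ 1 + 697.674ms (1)
4. 1395.349ms @ 2 + 1046.512ms (3/2)
5. 2441.86ms @ 7/2 + 348.837ms (1/2)
6. 2790.698ms @ 4 + 348.837ms (1/2)
7. 3139.535ms @ 9/2 + 348.837ms (1/2)
8. 3488.372ms @ 5 + 697.674ms (1)
9. 4186.047ms @ 6 + 232.558ms (1/3)
10. 4418.605ms @ 19/3 + 232.558ms (1/3)
11. 4651.163ms @ 20/3 + 332.226ms (10/21)
12. 4983.389ms @ 50/7 + 99.668ms (1/7)
13. 5083.056ms @ 51/7 + 99.668ms (1/7)
14. 5182.724ms @ 52/7 + 99.668ms (1/7)
15. 5282.392ms @ 53/7 + 99.668ms (1/7)
16. 5382.06ms @ 54/7 + 99.668ms (1/7)
17. 5481.728ms @ 55/7 + 99.668ms (1/7)

note 9 onset = 6b = 4186.047ms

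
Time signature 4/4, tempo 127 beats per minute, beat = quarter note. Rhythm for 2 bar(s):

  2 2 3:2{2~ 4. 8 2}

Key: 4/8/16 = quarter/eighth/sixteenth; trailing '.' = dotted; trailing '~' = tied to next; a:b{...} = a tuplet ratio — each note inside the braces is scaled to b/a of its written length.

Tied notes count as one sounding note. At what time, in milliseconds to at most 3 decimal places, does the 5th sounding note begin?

1. 0.0ms @ 0 + 944.882ms (2)
2. 944.882ms @ 2 + 944.882ms (2)
3. 1889.764ms @ 4 + 1102.362ms (7/3)
4. 2992.126ms @ 19/3 + 157.48ms (1/3)
5. 3149.606ms @ 20/3 + 629.921ms (4/3)

note 5 onset = 20/3b = 3149.606ms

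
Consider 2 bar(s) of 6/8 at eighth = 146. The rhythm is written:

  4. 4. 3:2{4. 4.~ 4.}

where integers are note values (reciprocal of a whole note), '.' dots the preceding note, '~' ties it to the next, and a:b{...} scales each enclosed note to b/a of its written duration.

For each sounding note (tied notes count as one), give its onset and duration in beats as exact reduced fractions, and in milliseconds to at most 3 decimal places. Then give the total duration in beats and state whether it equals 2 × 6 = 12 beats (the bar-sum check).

1) 0.0ms=0b +1232.877ms=3b
2) 1232.877ms=3b +1232.877ms=3b
3) 2465.753ms=6b +821.918ms=2b
4) 3287.671ms=8b +1643.836ms=4b
Σ=12b of 12 (146bpm 6/8) — PASS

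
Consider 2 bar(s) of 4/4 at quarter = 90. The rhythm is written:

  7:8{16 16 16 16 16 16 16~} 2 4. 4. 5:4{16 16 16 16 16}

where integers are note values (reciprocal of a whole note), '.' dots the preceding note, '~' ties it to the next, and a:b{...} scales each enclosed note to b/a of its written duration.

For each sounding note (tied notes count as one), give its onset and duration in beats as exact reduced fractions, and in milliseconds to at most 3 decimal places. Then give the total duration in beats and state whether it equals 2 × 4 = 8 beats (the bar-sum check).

1) 0.0ms=0b +190.476ms=2/7b
2) 190.476ms=2/7b +190.476ms=2/7b
3) 380.952ms=4/7b +190.476ms=2/7b
4) 571.429ms=6/7b +190.476ms=2/7b
5) 761.905ms=8/7b +190.476ms=2/7b
6) 952.381ms=10/7b +190.476ms=2/7b
7) 1142.857ms=12/7b +1523.81ms=16/7b
8) 2666.667ms=4b +1000.0ms=3/2b
9) 3666.667ms=11/2b +1000.0ms=3/2b
10) 4666.667ms=7b +133.333ms=1/5b
11) 4800.0ms=36/5b +133.333ms=1/5b
12) 4933.333ms=37/5b +133.333ms=1/5b
13) 5066.667ms=38/5b +133.333ms=1/5b
14) 5200.0ms=39/5b +133.333ms=1/5b
Σ=8b of 8 (90bpm 4/4) — PASS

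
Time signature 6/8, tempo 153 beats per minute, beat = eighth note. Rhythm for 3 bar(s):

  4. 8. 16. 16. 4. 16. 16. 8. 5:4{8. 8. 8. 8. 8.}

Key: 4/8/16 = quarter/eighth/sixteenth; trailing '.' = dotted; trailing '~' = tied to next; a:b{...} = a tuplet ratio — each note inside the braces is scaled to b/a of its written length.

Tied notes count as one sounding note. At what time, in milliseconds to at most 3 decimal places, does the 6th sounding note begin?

1. 0.0ms @ 0 + 1176.471ms (3)
2. 1176.471ms @ 3 + 588.235ms (3/2)
3. 1764.706ms @ 9/2 + 294.118ms (3/4)
4. 2058.824ms @ 21/4 + 294.118ms (3/4)
5. 2352.941ms @ 6 + 1176.471ms (3)
6. 3529.412ms @ 9 + 294.118ms (3/4)
7. 3823.529ms @ 39/4 + 294.118ms (3/4)
8. 4117.647ms @ 21/2 + 588.235ms (3/2)
9. 4705.882ms @ 12 + 470.588ms (6/5)
10. 5176.471ms @ 66/5 + 470.588ms (6/5)
11. 5647.059ms @ 72/5 + 470.588ms (6/5)
12. 6117.647ms @ 78/5 + 470.588ms (6/5)
13. 6588.235ms @ 84/5 + 470.588ms (6/5)

note 6 onset = 9b = 3529.412ms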